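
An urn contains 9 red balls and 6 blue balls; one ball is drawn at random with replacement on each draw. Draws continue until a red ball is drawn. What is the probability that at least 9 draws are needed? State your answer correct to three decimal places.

0.001

Y = number of draws to the first success; geometric, p = 0.60.
P(Y > 8) = P(first 8 all fail) = (1−p)^8 = 0.00066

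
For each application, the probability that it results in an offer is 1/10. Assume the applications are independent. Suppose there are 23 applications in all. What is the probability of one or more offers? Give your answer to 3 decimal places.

0.911

P(at least one) = 1 − P(none) = 1 − (1 − 0.10)^23
= 1 − 0.08863 = 0.91137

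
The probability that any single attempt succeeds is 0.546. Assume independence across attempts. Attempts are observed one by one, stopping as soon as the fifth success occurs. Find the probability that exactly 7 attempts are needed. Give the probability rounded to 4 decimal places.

Y = trial on which the fifth success occurs; negative binomial, r=5, p=0.546.
P(Y=7) = C(6,4) · p^5 · (1−p)^2
= 15 · 0.048525 · 0.20612 = 0.150026

0.1500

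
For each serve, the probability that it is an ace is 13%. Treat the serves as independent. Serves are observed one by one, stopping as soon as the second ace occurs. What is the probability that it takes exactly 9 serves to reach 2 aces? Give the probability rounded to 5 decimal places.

Y = trial on which the second success occurs; negative binomial, r=2, p=0.13.
P(Y=9) = C(8,1) · p^2 · (1−p)^7
= 8 · 0.0169 · 0.37725 = 0.0510048

0.05100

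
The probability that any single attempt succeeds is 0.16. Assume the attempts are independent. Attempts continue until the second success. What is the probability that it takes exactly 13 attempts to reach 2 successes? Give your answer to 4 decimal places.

Y = trial on which the second success occurs; negative binomial, r=2, p=0.16.
P(Y=13) = C(12,1) · p^2 · (1−p)^11
= 12 · 0.0256 · 0.14692 = 0.045133

0.0451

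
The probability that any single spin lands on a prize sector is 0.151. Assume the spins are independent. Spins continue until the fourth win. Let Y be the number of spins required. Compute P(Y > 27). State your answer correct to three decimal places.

0.402

Needing more than 27 spins ⇔ fewer than 4 successes in the first 27. With X ~ Binomial(27, 0.151), P(Y > 27) = P(X ≤ 3).
  k=0: C(27,0)·0.151^0·0.849^27 = 0.01204
  k=1: C(27,1)·0.151^1·0.849^26 = 0.05780
  k=2: C(27,2)·0.151^2·0.849^25 = 0.13365
  k=3: C(27,3)·0.151^3·0.849^24 = 0.19808
P(X ≤ 3) = 0.40156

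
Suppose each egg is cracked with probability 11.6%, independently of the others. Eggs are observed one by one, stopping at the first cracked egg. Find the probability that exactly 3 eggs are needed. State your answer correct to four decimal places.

0.0906

Geometric (trials to first success), p = 0.116.
P(Y = 3) = (1−p)^2 · p = 0.78146 · 0.116 = 0.090649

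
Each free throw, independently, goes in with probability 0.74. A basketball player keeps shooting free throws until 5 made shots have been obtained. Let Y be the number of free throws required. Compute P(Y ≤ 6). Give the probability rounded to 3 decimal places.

0.510

Finishing within 6 free throws ⇔ at least 5 successes in the first 6. With X ~ Binomial(6, 0.74), P(Y ≤ 6) = 1 − P(X ≤ 4).
  k=0: C(6,0)·0.74^0·0.26^6 = 0.00031
  k=1: C(6,1)·0.74^1·0.26^5 = 0.00528
  k=2: C(6,2)·0.74^2·0.26^4 = 0.03754
  k=3: C(6,3)·0.74^3·0.26^3 = 0.14244
  k=4: C(6,4)·0.74^4·0.26^2 = 0.30406
1 − 0.48963 = 0.51037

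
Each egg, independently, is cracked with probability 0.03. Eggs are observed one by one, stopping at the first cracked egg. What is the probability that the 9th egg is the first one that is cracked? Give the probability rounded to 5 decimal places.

0.02351

Geometric (trials to first success), p = 0.03.
P(Y = 9) = (1−p)^8 · p = 0.78374 · 0.03 = 0.0235123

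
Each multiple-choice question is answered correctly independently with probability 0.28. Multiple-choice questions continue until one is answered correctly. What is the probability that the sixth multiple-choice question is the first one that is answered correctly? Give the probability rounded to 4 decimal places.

0.0542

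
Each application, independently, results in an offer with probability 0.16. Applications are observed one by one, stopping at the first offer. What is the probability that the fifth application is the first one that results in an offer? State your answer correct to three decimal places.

Geometric (trials to first success), p = 0.16.
P(Y = 5) = (1−p)^4 · p = 0.49787 · 0.16 = 0.07966

0.080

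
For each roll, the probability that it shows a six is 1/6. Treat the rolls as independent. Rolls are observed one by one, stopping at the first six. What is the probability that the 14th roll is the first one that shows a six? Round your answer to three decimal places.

0.016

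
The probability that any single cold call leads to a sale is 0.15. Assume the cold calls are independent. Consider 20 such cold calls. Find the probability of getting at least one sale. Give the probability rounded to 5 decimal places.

0.96124

P(at least one) = 1 − P(none) = 1 − (1 − 0.15)^20
= 1 − 0.0387595 = 0.9612405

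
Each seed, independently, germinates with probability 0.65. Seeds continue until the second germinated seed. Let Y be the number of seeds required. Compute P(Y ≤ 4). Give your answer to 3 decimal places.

0.874

Finishing within 4 seeds ⇔ at least 2 successes in the first 4. With X ~ Binomial(4, 0.65), P(Y ≤ 4) = 1 − P(X ≤ 1).
  k=0: C(4,0)·0.65^0·0.35^4 = 0.01501
  k=1: C(4,1)·0.65^1·0.35^3 = 0.11148
1 − 0.12648 = 0.87352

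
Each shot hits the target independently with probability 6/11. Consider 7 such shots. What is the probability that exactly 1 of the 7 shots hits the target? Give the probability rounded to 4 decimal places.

0.0337

X ~ Binomial(n=7, p=0.545455).
P(X=1) = C(7,1) · p^1 · (1−p)^6
= 7 · 0.54545 · 0.0088199 = 0.033676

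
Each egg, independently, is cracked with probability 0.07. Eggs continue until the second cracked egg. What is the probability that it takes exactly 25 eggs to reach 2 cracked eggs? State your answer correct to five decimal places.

0.02216

Y = trial on which the second success occurs; negative binomial, r=2, p=0.07.
P(Y=25) = C(24,1) · p^2 · (1−p)^23
= 24 · 0.0049 · 0.18841 = 0.0221572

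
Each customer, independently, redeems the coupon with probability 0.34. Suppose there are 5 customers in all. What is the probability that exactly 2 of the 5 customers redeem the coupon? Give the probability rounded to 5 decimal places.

X ~ Binomial(n=5, p=0.34).
P(X=2) = C(5,2) · p^2 · (1−p)^3
= 10 · 0.1156 · 0.2875 = 0.3323454

0.33235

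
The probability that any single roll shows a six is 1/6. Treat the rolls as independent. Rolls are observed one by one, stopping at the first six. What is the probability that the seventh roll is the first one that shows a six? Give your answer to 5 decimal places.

Geometric (trials to first success), p = 0.166667.
P(Y = 7) = (1−p)^6 · p = 0.3349 · 0.166667 = 0.0558163

0.05582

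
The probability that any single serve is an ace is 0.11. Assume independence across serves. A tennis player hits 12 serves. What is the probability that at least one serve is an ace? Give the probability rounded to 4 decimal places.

0.7530

P(at least one) = 1 − P(none) = 1 − (1 − 0.11)^12
= 1 − 0.246990 = 0.753010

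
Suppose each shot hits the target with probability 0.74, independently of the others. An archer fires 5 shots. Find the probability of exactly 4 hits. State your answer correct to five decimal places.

0.38983

X ~ Binomial(n=5, p=0.74).
P(X=4) = C(5,4) · p^4 · (1−p)^1
= 5 · 0.29987 · 0.26 = 0.3898255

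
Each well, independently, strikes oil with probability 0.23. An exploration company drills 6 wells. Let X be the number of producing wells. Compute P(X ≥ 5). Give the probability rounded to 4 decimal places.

X ~ Binomial(6, 0.23); P(X ≥ 5) = Σ C(6,k) p^k (1−p)^(6−k) over k:
  k=5: C(6,5)·0.23^5·0.77^1 = 0.002974
  k=6: C(6,6)·0.23^6·0.77^0 = 0.000148
Total = 0.003122

0.0031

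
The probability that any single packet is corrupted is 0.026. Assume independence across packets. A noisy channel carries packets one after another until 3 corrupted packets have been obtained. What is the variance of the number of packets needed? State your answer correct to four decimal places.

4322.4852

Y = total packets until the third success; negative binomial with r=3, p=0.026.
Var(Y) = r(1−p)/p² = 3·0.974 / 0.026² = 4322.485207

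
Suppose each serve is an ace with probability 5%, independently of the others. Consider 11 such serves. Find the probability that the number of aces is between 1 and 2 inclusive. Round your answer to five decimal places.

X ~ Binomial(11, 0.05); P(1 ≤ X ≤ 2) = Σ C(11,k) p^k (1−p)^(11−k) over k:
  k=1: C(11,1)·0.05^1·0.95^10 = 0.3293053
  k=2: C(11,2)·0.05^2·0.95^9 = 0.0866593
Total = 0.4159646

0.41596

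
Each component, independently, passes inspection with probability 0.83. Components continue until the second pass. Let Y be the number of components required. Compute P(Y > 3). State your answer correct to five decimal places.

0.07687

Needing more than 3 components ⇔ fewer than 2 successes in the first 3. With X ~ Binomial(3, 0.83), P(Y > 3) = P(X ≤ 1).
  k=0: C(3,0)·0.83^0·0.17^3 = 0.0049130
  k=1: C(3,1)·0.83^1·0.17^2 = 0.0719610
P(X ≤ 1) = 0.0768740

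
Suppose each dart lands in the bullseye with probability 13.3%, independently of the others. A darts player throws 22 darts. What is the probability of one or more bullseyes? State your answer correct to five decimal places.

0.95671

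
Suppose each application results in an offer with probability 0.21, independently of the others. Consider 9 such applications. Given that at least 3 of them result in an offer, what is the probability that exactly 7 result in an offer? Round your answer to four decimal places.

0.0014

X ~ Binomial(9, 0.21). Want P(X=7 | X≥3) = P(X=7) / P(X≥3).
P(X=7) = C(9,7)·0.21^7·0.79^2 = 0.000405
P(X≥3) = 1 − 0.119852 − 0.286734 − 0.304881 = 0.288534
Ratio = 0.000405 / 0.288534 = 0.001402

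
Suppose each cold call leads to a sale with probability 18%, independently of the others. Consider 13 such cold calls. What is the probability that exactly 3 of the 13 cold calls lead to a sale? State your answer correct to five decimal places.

0.22926

X ~ Binomial(n=13, p=0.18).
P(X=3) = C(13,3) · p^3 · (1−p)^10
= 286 · 0.005832 · 0.13745 = 0.2292567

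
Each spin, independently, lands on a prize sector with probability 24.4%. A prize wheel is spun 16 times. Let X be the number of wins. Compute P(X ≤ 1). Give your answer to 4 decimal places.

X ~ Binomial(16, 0.244); P(X ≤ 1) = Σ C(16,k) p^k (1−p)^(16−k) over k:
  k=0: C(16,0)·0.244^0·0.756^16 = 0.011385
  k=1: C(16,1)·0.244^1·0.756^15 = 0.058795
Total = 0.070180

0.0702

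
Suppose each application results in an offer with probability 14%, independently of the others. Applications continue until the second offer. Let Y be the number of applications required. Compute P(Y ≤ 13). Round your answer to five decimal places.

Finishing within 13 applications ⇔ at least 2 successes in the first 13. With X ~ Binomial(13, 0.14), P(Y ≤ 13) = 1 − P(X ≤ 1).
  k=0: C(13,0)·0.14^0·0.86^13 = 0.1407602
  k=1: C(13,1)·0.14^1·0.86^12 = 0.2978879
1 − 0.4386481 = 0.5613519

0.56135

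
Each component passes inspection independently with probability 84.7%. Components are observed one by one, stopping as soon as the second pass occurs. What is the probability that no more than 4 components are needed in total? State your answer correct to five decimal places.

0.98732

Finishing within 4 components ⇔ at least 2 successes in the first 4. With X ~ Binomial(4, 0.847), P(Y ≤ 4) = 1 − P(X ≤ 1).
  k=0: C(4,0)·0.847^0·0.153^4 = 0.0005480
  k=1: C(4,1)·0.847^1·0.153^3 = 0.0121344
1 − 0.0126824 = 0.9873176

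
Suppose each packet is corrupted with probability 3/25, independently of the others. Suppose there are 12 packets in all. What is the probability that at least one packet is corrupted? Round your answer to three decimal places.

P(at least one) = 1 − P(none) = 1 − (1 − 0.12)^12
= 1 − 0.21567 = 0.78433

0.784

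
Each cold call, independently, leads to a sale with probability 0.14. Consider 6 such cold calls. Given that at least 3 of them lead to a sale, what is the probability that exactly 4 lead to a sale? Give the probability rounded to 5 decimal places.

X ~ Binomial(6, 0.14). Want P(X=4 | X≥3) = P(X=4) / P(X≥3).
P(X=4) = C(6,4)·0.14^4·0.86^2 = 0.0042619
P(X≥3) = 1 − 0.4045672 − 0.3951587 − 0.1608204 = 0.0394537
Ratio = 0.0042619 / 0.0394537 = 0.1080222

0.10802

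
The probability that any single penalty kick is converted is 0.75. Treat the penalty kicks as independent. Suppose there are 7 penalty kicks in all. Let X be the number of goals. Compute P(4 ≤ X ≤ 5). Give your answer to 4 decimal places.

X ~ Binomial(7, 0.75); P(4 ≤ X ≤ 5) = Σ C(7,k) p^k (1−p)^(7−k) over k:
  k=4: C(7,4)·0.75^4·0.25^3 = 0.173035
  k=5: C(7,5)·0.75^5·0.25^2 = 0.311462
Total = 0.484497

0.4845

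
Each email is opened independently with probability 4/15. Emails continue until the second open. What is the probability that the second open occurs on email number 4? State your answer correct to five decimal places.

Y = trial on which the second success occurs; negative binomial, r=2, p=0.266667.
P(Y=4) = C(3,1) · p^2 · (1−p)^2
= 3 · 0.071111 · 0.53778 = 0.1147259

0.11473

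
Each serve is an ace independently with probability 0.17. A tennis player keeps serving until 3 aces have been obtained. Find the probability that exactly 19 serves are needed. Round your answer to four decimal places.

Y = trial on which the third success occurs; negative binomial, r=3, p=0.17.
P(Y=19) = C(18,2) · p^3 · (1−p)^16
= 153 · 0.004913 · 0.050728 = 0.038132

0.0381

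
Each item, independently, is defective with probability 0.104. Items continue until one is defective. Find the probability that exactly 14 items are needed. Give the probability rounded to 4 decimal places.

Geometric (trials to first success), p = 0.104.
P(Y = 14) = (1−p)^13 · p = 0.23989 · 0.104 = 0.024948

0.0249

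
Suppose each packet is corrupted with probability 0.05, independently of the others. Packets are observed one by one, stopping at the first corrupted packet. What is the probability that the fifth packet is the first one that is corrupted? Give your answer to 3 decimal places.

0.041

Geometric (trials to first success), p = 0.05.
P(Y = 5) = (1−p)^4 · p = 0.81451 · 0.05 = 0.04073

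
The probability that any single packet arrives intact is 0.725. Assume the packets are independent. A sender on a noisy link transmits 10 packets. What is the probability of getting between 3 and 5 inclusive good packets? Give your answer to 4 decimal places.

X ~ Binomial(10, 0.725); P(3 ≤ X ≤ 5) = Σ C(10,k) p^k (1−p)^(10−k) over k:
  k=3: C(10,3)·0.725^3·0.275^7 = 0.005439
  k=4: C(10,4)·0.725^4·0.275^6 = 0.025094
  k=5: C(10,5)·0.725^5·0.275^5 = 0.079388
Total = 0.109921

0.1099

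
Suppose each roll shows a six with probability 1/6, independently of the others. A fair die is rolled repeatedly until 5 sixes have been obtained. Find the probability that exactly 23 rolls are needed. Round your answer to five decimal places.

Y = trial on which the fifth success occurs; negative binomial, r=5, p=0.166667.
P(Y=23) = C(22,4) · p^5 · (1−p)^18
= 7315 · 0.0001286 · 0.037561 = 0.0353342

0.03533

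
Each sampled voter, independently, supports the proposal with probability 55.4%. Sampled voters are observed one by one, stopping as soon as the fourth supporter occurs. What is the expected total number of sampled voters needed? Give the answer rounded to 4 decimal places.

Y = total sampled voters until the fourth success; negative binomial with r=4, p=0.554.
E[Y] = r / p = 4 / 0.554 = 7.220217

7.2202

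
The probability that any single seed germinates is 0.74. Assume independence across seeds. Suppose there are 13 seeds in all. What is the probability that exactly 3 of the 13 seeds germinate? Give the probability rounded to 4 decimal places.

X ~ Binomial(n=13, p=0.74).
P(X=3) = C(13,3) · p^3 · (1−p)^10
= 286 · 0.40522 · 1.4117e-06 = 0.000164

0.0002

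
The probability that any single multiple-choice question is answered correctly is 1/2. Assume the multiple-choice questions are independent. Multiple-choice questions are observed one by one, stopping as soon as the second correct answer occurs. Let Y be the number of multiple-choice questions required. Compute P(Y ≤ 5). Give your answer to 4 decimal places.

0.8125

Finishing within 5 multiple-choice questions ⇔ at least 2 successes in the first 5. With X ~ Binomial(5, 0.50), P(Y ≤ 5) = 1 − P(X ≤ 1).
  k=0: C(5,0)·0.50^0·0.50^5 = 0.031250
  k=1: C(5,1)·0.50^1·0.50^4 = 0.156250
1 − 0.187500 = 0.812500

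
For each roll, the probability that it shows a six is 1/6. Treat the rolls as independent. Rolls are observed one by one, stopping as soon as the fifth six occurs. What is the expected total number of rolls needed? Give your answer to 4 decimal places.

Y = total rolls until the fifth success; negative binomial with r=5, p=0.166667.
E[Y] = r / p = 5 / 0.166667 = 30.000000

30.0000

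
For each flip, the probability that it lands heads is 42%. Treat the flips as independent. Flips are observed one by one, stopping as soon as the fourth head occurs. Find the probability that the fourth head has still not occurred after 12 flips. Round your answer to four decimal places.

0.1853

Needing more than 12 flips ⇔ fewer than 4 successes in the first 12. With X ~ Binomial(12, 0.42), P(Y > 12) = P(X ≤ 3).
  k=0: C(12,0)·0.42^0·0.58^12 = 0.001449
  k=1: C(12,1)·0.42^1·0.58^11 = 0.012593
  k=2: C(12,2)·0.42^2·0.58^10 = 0.050156
  k=3: C(12,3)·0.42^3·0.58^9 = 0.121066
P(X ≤ 3) = 0.185265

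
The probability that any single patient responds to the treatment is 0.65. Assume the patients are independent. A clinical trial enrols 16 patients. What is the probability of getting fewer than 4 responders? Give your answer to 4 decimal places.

0.0002

X ~ Binomial(16, 0.65); P(X ≤ 3) = Σ C(16,k) p^k (1−p)^(16−k) over k:
  k=0: C(16,0)·0.65^0·0.35^16 = 0.000000
  k=1: C(16,1)·0.65^1·0.35^15 = 0.000002
  k=2: C(16,2)·0.65^2·0.35^14 = 0.000021
  k=3: C(16,3)·0.65^3·0.35^13 = 0.000182
Total = 0.000204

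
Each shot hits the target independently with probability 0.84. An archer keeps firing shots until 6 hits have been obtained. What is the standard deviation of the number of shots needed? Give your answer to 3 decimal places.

Y = total shots until the sixth success; negative binomial with r=6, p=0.84.
SD(Y) = √[r(1−p)/p²] = √(1.36054) = 1.16642

1.166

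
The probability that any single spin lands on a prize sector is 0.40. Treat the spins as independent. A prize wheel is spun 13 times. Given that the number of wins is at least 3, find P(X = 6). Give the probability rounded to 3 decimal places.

X ~ Binomial(13, 0.40). Want P(X=6 | X≥3) = P(X=6) / P(X≥3).
P(X=6) = C(13,6)·0.40^6·0.60^7 = 0.19676
P(X≥3) = 1 − 0.00131 − 0.01132 − 0.04528 = 0.94210
Ratio = 0.19676 / 0.94210 = 0.20885

0.209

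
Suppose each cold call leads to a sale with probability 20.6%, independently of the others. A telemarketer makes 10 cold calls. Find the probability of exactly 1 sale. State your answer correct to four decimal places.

X ~ Binomial(n=10, p=0.206).
P(X=1) = C(10,1) · p^1 · (1−p)^9
= 10 · 0.206 · 0.12543 = 0.258376

0.2584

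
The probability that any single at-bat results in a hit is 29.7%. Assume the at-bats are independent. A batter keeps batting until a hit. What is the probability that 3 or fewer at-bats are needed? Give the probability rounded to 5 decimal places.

0.65257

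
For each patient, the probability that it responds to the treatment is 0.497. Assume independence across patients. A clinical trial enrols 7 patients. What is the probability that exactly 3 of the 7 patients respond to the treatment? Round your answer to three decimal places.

0.275

X ~ Binomial(n=7, p=0.497).
P(X=3) = C(7,3) · p^3 · (1−p)^4
= 35 · 0.12276 · 0.064014 = 0.27505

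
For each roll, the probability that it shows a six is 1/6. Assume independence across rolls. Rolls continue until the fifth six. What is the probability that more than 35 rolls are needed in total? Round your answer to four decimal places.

0.2843

Needing more than 35 rolls ⇔ fewer than 5 successes in the first 35. With X ~ Binomial(35, 0.166667), P(Y > 35) = P(X ≤ 4).
  k=0: C(35,0)·0.166667^0·0.833333^35 = 0.001693
  k=1: C(35,1)·0.166667^1·0.833333^34 = 0.011851
  k=2: C(35,2)·0.166667^2·0.833333^33 = 0.040293
  k=3: C(35,3)·0.166667^3·0.833333^32 = 0.088645
  k=4: C(35,4)·0.166667^4·0.833333^31 = 0.141833
P(X ≤ 4) = 0.284315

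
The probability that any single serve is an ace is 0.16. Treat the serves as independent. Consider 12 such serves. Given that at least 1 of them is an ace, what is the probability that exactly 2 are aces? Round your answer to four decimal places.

X ~ Binomial(12, 0.16). Want P(X=2 | X≥1) = P(X=2) / P(X≥1).
P(X=2) = C(12,2)·0.16^2·0.84^10 = 0.295513
P(X≥1) = 1 − 0.123410 = 0.876590
Ratio = 0.295513 / 0.876590 = 0.337117

0.3371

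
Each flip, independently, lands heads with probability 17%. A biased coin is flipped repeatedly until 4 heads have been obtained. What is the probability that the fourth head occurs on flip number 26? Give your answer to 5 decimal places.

Y = trial on which the fourth success occurs; negative binomial, r=4, p=0.17.
P(Y=26) = C(25,3) · p^4 · (1−p)^22
= 2300 · 0.00083521 · 0.016585 = 0.0318597

0.03186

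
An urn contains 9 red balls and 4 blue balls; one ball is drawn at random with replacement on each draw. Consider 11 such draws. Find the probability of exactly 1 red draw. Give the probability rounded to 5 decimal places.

0.00006

X ~ Binomial(n=11, p=0.692308).
P(X=1) = C(11,1) · p^1 · (1−p)^10
= 11 · 0.69231 · 7.6062e-06 = 0.0000579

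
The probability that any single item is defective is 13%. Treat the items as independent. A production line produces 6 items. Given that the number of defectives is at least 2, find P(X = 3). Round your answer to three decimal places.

0.163

X ~ Binomial(6, 0.13). Want P(X=3 | X≥2) = P(X=3) / P(X≥2).
P(X=3) = C(6,3)·0.13^3·0.87^3 = 0.02893
P(X≥2) = 1 − 0.43363 − 0.38877 = 0.17761
Ratio = 0.02893 / 0.17761 = 0.16292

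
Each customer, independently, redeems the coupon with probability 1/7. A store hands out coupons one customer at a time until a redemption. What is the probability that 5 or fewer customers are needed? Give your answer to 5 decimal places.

Y = number of customers to the first success; geometric, p = 0.142857.
P(Y ≤ 5) = 1 − (1−p)^5 = 1 − 0.4626644 = 0.5373356

0.53734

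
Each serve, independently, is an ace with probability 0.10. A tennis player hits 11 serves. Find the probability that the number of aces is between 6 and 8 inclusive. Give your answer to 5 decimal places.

0.00030

X ~ Binomial(11, 0.10); P(6 ≤ X ≤ 8) = Σ C(11,k) p^k (1−p)^(11−k) over k:
  k=6: C(11,6)·0.10^6·0.90^5 = 0.0002728
  k=7: C(11,7)·0.10^7·0.90^4 = 0.0000217
  k=8: C(11,8)·0.10^8·0.90^3 = 0.0000012
Total = 0.0002957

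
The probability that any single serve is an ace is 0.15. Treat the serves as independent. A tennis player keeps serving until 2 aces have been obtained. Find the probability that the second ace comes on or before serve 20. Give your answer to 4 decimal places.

0.8244

Finishing within 20 serves ⇔ at least 2 successes in the first 20. With X ~ Binomial(20, 0.15), P(Y ≤ 20) = 1 − P(X ≤ 1).
  k=0: C(20,0)·0.15^0·0.85^20 = 0.038760
  k=1: C(20,1)·0.15^1·0.85^19 = 0.136798
1 − 0.175558 = 0.824442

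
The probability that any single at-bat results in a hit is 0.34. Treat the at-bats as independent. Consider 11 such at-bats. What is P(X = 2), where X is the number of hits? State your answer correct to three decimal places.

0.151

X ~ Binomial(n=11, p=0.34).
P(X=2) = C(11,2) · p^2 · (1−p)^9
= 55 · 0.1156 · 0.023763 = 0.15108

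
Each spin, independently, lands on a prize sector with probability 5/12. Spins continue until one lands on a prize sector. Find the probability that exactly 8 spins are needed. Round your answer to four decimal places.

Geometric (trials to first success), p = 0.416667.
P(Y = 8) = (1−p)^7 · p = 0.022984 · 0.416667 = 0.009576

0.0096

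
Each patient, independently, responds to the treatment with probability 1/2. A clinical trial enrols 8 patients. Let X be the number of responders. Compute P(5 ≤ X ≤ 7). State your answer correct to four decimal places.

0.3594

X ~ Binomial(8, 0.50); P(5 ≤ X ≤ 7) = Σ C(8,k) p^k (1−p)^(8−k) over k:
  k=5: C(8,5)·0.50^5·0.50^3 = 0.218750
  k=6: C(8,6)·0.50^6·0.50^2 = 0.109375
  k=7: C(8,7)·0.50^7·0.50^1 = 0.031250
Total = 0.359375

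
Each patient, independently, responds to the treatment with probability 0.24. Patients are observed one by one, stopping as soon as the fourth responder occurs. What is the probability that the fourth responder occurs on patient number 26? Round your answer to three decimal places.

0.018

Y = trial on which the fourth success occurs; negative binomial, r=4, p=0.24.
P(Y=26) = C(25,3) · p^4 · (1−p)^22
= 2300 · 0.0033178 · 0.0023873 = 0.01822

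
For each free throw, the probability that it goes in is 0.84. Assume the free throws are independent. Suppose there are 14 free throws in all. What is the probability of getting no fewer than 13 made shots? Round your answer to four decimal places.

0.3193

X ~ Binomial(14, 0.84); P(X ≥ 13) = Σ C(14,k) p^k (1−p)^(14−k) over k:
  k=13: C(14,13)·0.84^13·0.16^1 = 0.232209
  k=14: C(14,14)·0.84^14·0.16^0 = 0.087078
Total = 0.319287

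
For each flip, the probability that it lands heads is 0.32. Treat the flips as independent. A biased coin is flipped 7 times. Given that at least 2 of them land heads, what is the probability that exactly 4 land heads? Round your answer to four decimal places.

X ~ Binomial(7, 0.32). Want P(X=4 | X≥2) = P(X=4) / P(X≥2).
P(X=4) = C(7,4)·0.32^4·0.68^3 = 0.115397
P(X≥2) = 1 − 0.067230 − 0.221463 = 0.711307
Ratio = 0.115397 / 0.711307 = 0.162232

0.1622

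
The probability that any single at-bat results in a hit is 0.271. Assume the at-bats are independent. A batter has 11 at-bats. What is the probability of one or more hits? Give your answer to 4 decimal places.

0.9691

P(at least one) = 1 − P(none) = 1 − (1 − 0.271)^11
= 1 − 0.030903 = 0.969097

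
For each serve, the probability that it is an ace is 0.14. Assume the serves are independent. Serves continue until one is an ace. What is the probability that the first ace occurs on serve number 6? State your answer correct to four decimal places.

Geometric (trials to first success), p = 0.14.
P(Y = 6) = (1−p)^5 · p = 0.47043 · 0.14 = 0.065860

0.0659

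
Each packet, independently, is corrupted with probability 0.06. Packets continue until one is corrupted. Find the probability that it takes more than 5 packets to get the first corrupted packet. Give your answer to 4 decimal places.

0.7339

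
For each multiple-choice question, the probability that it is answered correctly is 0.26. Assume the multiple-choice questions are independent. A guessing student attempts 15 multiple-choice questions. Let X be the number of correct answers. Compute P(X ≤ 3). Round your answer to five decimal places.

0.42577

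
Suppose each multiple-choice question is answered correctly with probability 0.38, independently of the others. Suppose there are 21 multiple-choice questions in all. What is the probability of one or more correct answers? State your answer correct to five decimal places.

0.99996

P(at least one) = 1 − P(none) = 1 − (1 − 0.38)^21
= 1 − 0.0000437 = 0.9999563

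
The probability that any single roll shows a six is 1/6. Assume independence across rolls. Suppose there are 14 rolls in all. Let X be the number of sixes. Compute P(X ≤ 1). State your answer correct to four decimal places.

X ~ Binomial(14, 0.166667); P(X ≤ 1) = Σ C(14,k) p^k (1−p)^(14−k) over k:
  k=0: C(14,0)·0.166667^0·0.833333^14 = 0.077887
  k=1: C(14,1)·0.166667^1·0.833333^13 = 0.218082
Total = 0.295969

0.2960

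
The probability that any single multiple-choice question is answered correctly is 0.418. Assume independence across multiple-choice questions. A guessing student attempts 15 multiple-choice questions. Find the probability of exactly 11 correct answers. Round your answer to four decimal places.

X ~ Binomial(n=15, p=0.418).
P(X=11) = C(15,11) · p^11 · (1−p)^4
= 1365 · 6.8067e-05 · 0.11473 = 0.010660

0.0107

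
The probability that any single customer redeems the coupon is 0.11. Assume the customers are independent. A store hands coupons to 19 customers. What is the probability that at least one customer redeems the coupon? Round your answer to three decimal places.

P(at least one) = 1 − P(none) = 1 − (1 − 0.11)^19
= 1 − 0.10925 = 0.89075

0.891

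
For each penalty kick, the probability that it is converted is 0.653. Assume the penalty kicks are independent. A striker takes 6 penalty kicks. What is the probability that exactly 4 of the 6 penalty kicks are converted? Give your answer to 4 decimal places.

X ~ Binomial(n=6, p=0.653).
P(X=4) = C(6,4) · p^4 · (1−p)^2
= 15 · 0.18182 · 0.12041 = 0.328400

0.3284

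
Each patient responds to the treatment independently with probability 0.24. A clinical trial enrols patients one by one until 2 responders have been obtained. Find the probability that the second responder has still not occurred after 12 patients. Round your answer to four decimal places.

0.1778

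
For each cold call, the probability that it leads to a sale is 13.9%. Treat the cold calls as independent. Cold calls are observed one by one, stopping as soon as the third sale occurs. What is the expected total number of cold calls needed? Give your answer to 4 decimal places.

Y = total cold calls until the third success; negative binomial with r=3, p=0.139.
E[Y] = r / p = 3 / 0.139 = 21.582734

21.5827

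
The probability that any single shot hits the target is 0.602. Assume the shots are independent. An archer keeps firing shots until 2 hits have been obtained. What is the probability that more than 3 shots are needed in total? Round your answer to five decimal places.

Needing more than 3 shots ⇔ fewer than 2 successes in the first 3. With X ~ Binomial(3, 0.602), P(Y > 3) = P(X ≤ 1).
  k=0: C(3,0)·0.602^0·0.398^3 = 0.0630448
  k=1: C(3,1)·0.602^1·0.398^2 = 0.2860776
P(X ≤ 1) = 0.3491224

0.34912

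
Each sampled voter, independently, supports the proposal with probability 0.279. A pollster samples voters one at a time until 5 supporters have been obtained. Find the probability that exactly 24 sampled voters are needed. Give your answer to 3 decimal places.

Y = trial on which the fifth success occurs; negative binomial, r=5, p=0.279.
P(Y=24) = C(23,4) · p^5 · (1−p)^19
= 8855 · 0.0016905 · 0.0019988 = 0.02992

0.030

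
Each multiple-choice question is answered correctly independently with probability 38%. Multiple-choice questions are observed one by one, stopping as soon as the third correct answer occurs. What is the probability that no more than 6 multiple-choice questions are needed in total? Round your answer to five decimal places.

0.41427

Finishing within 6 multiple-choice questions ⇔ at least 3 successes in the first 6. With X ~ Binomial(6, 0.38), P(Y ≤ 6) = 1 − P(X ≤ 2).
  k=0: C(6,0)·0.38^0·0.62^6 = 0.0568002
  k=1: C(6,1)·0.38^1·0.62^5 = 0.2088783
  k=2: C(6,2)·0.38^2·0.62^4 = 0.3200554
1 − 0.5857340 = 0.4142660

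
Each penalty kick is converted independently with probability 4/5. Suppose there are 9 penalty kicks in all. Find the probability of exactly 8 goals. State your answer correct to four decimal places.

X ~ Binomial(n=9, p=0.80).
P(X=8) = C(9,8) · p^8 · (1−p)^1
= 9 · 0.16777 · 0.2 = 0.301990

0.3020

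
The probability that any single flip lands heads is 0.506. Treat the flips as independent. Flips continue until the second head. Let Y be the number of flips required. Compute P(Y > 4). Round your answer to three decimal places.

0.304

Needing more than 4 flips ⇔ fewer than 2 successes in the first 4. With X ~ Binomial(4, 0.506), P(Y > 4) = P(X ≤ 1).
  k=0: C(4,0)·0.506^0·0.494^4 = 0.05955
  k=1: C(4,1)·0.506^1·0.494^3 = 0.24400
P(X ≤ 1) = 0.30355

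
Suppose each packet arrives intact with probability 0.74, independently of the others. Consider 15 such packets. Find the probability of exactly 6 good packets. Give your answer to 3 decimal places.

0.004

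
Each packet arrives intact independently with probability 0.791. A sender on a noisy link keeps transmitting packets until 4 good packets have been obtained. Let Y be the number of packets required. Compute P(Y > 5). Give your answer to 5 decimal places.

0.28125

Needing more than 5 packets ⇔ fewer than 4 successes in the first 5. With X ~ Binomial(5, 0.791), P(Y > 5) = P(X ≤ 3).
  k=0: C(5,0)·0.791^0·0.209^5 = 0.0003988
  k=1: C(5,1)·0.791^1·0.209^4 = 0.0075463
  k=2: C(5,2)·0.791^2·0.209^3 = 0.0571205
  k=3: C(5,3)·0.791^3·0.209^2 = 0.2161832
P(X ≤ 3) = 0.2812488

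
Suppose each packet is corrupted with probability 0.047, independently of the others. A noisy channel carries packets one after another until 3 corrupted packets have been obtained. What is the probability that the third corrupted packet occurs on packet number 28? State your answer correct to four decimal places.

Y = trial on which the third success occurs; negative binomial, r=3, p=0.047.
P(Y=28) = C(27,2) · p^3 · (1−p)^25
= 351 · 0.00010382 · 0.30014 = 0.010938

0.0109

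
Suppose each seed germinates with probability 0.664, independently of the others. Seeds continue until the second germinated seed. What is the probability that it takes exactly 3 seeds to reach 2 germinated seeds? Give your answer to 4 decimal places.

Y = trial on which the second success occurs; negative binomial, r=2, p=0.664.
P(Y=3) = C(2,1) · p^2 · (1−p)^1
= 2 · 0.4409 · 0.336 = 0.296282

0.2963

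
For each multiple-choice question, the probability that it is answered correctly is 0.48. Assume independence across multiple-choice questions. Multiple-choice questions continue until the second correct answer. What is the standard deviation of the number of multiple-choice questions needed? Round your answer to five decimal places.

Y = total multiple-choice questions until the second success; negative binomial with r=2, p=0.48.
SD(Y) = √[r(1−p)/p²] = √(4.5138889) = 2.1245915

2.12459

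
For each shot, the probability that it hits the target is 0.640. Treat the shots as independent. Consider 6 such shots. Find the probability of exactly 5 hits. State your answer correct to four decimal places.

0.2319

X ~ Binomial(n=6, p=0.64).
P(X=5) = C(6,5) · p^5 · (1−p)^1
= 6 · 0.10737 · 0.36 = 0.231928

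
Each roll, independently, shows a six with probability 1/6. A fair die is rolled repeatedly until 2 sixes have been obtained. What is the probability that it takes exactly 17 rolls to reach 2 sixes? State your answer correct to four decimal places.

Y = trial on which the second success occurs; negative binomial, r=2, p=0.166667.
P(Y=17) = C(16,1) · p^2 · (1−p)^15
= 16 · 0.027778 · 0.064905 = 0.028847

0.0288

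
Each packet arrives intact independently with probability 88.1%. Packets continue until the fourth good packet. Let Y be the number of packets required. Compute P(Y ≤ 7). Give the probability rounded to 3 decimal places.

0.995

Finishing within 7 packets ⇔ at least 4 successes in the first 7. With X ~ Binomial(7, 0.881), P(Y ≤ 7) = 1 − P(X ≤ 3).
  k=0: C(7,0)·0.881^0·0.119^7 = 0.00000
  k=1: C(7,1)·0.881^1·0.119^6 = 0.00002
  k=2: C(7,2)·0.881^2·0.119^5 = 0.00039
  k=3: C(7,3)·0.881^3·0.119^4 = 0.00480
1 − 0.00521 = 0.99479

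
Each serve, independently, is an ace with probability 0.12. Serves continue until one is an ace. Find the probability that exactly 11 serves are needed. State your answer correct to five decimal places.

0.03342

Geometric (trials to first success), p = 0.12.
P(Y = 11) = (1−p)^10 · p = 0.2785 · 0.12 = 0.0334201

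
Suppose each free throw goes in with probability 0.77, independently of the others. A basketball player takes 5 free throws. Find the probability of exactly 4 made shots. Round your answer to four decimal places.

X ~ Binomial(n=5, p=0.77).
P(X=4) = C(5,4) · p^4 · (1−p)^1
= 5 · 0.35153 · 0.23 = 0.404260

0.4043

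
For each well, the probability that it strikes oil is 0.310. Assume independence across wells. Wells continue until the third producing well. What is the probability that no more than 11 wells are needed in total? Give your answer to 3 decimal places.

Finishing within 11 wells ⇔ at least 3 successes in the first 11. With X ~ Binomial(11, 0.31), P(Y ≤ 11) = 1 − P(X ≤ 2).
  k=0: C(11,0)·0.31^0·0.69^11 = 0.01688
  k=1: C(11,1)·0.31^1·0.69^10 = 0.08342
  k=2: C(11,2)·0.31^2·0.69^9 = 0.18738
1 − 0.28768 = 0.71232

0.712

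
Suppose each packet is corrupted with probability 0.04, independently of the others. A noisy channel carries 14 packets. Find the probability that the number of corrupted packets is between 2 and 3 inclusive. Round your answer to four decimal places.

0.1041

X ~ Binomial(14, 0.04); P(2 ≤ X ≤ 3) = Σ C(14,k) p^k (1−p)^(14−k) over k:
  k=2: C(14,2)·0.04^2·0.96^12 = 0.089211
  k=3: C(14,3)·0.04^3·0.96^11 = 0.014868
Total = 0.104079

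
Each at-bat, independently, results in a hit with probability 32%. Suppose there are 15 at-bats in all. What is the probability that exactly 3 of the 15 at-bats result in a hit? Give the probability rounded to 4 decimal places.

0.1457

X ~ Binomial(n=15, p=0.32).
P(X=3) = C(15,3) · p^3 · (1−p)^12
= 455 · 0.032768 · 0.0097748 = 0.145736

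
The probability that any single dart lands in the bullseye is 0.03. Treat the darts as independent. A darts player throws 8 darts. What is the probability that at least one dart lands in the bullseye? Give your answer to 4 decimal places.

0.2163

P(at least one) = 1 − P(none) = 1 − (1 − 0.03)^8
= 1 − 0.783743 = 0.216257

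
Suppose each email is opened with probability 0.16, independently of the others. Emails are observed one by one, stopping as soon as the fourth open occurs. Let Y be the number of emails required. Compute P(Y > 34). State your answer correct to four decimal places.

0.1843

Needing more than 34 emails ⇔ fewer than 4 successes in the first 34. With X ~ Binomial(34, 0.16), P(Y > 34) = P(X ≤ 3).
  k=0: C(34,0)·0.16^0·0.84^34 = 0.002664
  k=1: C(34,1)·0.16^1·0.84^33 = 0.017251
  k=2: C(34,2)·0.16^2·0.84^32 = 0.054218
  k=3: C(34,3)·0.16^3·0.84^31 = 0.110156
P(X ≤ 3) = 0.184289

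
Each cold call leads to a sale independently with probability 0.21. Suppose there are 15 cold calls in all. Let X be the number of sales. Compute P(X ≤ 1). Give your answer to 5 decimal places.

0.14530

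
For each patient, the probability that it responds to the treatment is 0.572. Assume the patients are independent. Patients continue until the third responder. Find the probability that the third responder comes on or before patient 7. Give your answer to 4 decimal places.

0.8741

Finishing within 7 patients ⇔ at least 3 successes in the first 7. With X ~ Binomial(7, 0.572), P(Y ≤ 7) = 1 − P(X ≤ 2).
  k=0: C(7,0)·0.572^0·0.428^7 = 0.002631
  k=1: C(7,1)·0.572^1·0.428^6 = 0.024613
  k=2: C(7,2)·0.572^2·0.428^5 = 0.098680
1 − 0.125924 = 0.874076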